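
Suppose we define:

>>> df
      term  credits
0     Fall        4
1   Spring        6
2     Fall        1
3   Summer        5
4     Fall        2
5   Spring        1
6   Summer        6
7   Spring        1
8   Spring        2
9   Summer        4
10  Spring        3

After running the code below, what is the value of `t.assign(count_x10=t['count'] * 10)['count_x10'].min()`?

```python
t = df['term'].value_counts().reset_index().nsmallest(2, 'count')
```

value_counts of term:
term
Spring    5
Fall      3
Summer    3
Name: count, dtype: int64
reset_index():
     term  count
0  Spring      5
1    Fall      3
2  Summer      3
take 2 rows with smallest count:
     term  count
1    Fall      3
2  Summer      3
add column count_x10 = t['count'] * 10:
     term  count  count_x10
1    Fall      3         30
2  Summer      3         30
Reading off the min of column 'count_x10', we get 30.

30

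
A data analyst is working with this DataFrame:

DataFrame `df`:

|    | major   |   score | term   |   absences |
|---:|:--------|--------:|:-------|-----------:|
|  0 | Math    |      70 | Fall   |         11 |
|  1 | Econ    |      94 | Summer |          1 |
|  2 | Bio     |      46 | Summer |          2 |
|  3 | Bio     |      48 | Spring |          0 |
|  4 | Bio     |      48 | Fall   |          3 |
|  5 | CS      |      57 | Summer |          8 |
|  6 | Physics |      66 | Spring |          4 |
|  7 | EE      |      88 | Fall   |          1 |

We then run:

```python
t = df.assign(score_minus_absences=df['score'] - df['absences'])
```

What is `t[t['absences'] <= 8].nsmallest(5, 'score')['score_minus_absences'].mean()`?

add column score_minus_absences = df['score'] - df['absences']:
     major  score    term  absences  score_minus_absences
0     Math     70    Fall        11                    59
1     Econ     94  Summer         1                    93
2      Bio     46  Summer         2                    44
3      Bio     48  Spring         0                    48
4      Bio     48    Fall         3                    45
5       CS     57  Summer         8                    49
6  Physics     66  Spring         4                    62
7       EE     88    Fall         1                    87
filter rows where absences <= 8:
     major  score    term  absences  score_minus_absences
1     Econ     94  Summer         1                    93
2      Bio     46  Summer         2                    44
3      Bio     48  Spring         0                    48
4      Bio     48    Fall         3                    45
5       CS     57  Summer         8                    49
6  Physics     66  Spring         4                    62
7       EE     88    Fall         1                    87
take 5 rows with smallest score:
     major  score    term  absences  score_minus_absences
2      Bio     46  Summer         2                    44
3      Bio     48  Spring         0                    48
4      Bio     48    Fall         3                    45
5       CS     57  Summer         8                    49
6  Physics     66  Spring         4                    62
Reading off the mean of column 'score_minus_absences', we get 49.6.

49.6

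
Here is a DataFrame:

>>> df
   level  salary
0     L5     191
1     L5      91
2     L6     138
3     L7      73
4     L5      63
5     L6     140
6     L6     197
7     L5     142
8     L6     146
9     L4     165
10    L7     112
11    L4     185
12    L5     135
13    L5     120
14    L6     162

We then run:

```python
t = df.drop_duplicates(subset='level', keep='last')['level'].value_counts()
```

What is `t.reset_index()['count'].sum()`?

drop duplicate level (keep=last):
   level  salary
10    L7     112
11    L4     185
13    L5     120
14    L6     162
value_counts of level:
level
L7    1
L4    1
L5    1
L6    1
Name: count, dtype: int64
reset_index():
  level  count
0    L7      1
1    L4      1
2    L5      1
3    L6      1
Hence 4.

4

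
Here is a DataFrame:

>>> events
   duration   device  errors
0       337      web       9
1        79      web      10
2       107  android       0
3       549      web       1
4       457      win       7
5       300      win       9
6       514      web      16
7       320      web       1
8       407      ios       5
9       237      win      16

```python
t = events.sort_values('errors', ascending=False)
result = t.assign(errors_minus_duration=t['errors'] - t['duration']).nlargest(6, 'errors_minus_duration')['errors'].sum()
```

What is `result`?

sort by errors descending:
   duration   device  errors
6       514      web      16
9       237      win      16
1        79      web      10
0       337      web       9
5       300      win       9
4       457      win       7
8       407      ios       5
3       549      web       1
7       320      web       1
2       107  android       0
add column errors_minus_duration = t['errors'] - t['duration']:
   duration   device  errors  errors_minus_duration
6       514      web      16                   -498
9       237      win      16                   -221
1        79      web      10                    -69
0       337      web       9                   -328
5       300      win       9                   -291
4       457      win       7                   -450
8       407      ios       5                   -402
3       549      web       1                   -548
7       320      web       1                   -319
2       107  android       0                   -107
take 6 rows with largest errors_minus_duration:
   duration   device  errors  errors_minus_duration
1        79      web      10                    -69
2       107  android       0                   -107
9       237      win      16                   -221
5       300      win       9                   -291
7       320      web       1                   -319
0       337      web       9                   -328
The sum of column 'errors' is 45.

45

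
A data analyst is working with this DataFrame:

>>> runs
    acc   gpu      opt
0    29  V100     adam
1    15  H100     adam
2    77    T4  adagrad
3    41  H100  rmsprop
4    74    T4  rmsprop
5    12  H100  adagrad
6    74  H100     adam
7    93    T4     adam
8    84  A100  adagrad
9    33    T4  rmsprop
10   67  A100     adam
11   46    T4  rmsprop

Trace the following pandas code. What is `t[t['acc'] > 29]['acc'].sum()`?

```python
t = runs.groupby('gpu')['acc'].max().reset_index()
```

group by gpu, max of acc:
gpu
A100    84
H100    74
T4      93
V100    29
Name: acc, dtype: int64
reset_index():
    gpu  acc
0  A100   84
1  H100   74
2    T4   93
3  V100   29
filter rows where acc > 29:
    gpu  acc
0  A100   84
1  H100   74
2    T4   93

251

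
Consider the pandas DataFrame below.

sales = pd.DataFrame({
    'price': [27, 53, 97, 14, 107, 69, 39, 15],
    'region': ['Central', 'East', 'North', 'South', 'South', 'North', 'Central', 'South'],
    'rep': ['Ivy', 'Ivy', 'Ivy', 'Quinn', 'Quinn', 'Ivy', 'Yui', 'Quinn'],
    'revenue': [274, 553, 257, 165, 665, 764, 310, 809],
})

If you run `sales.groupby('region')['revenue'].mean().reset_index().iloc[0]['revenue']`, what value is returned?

292.0

group by region, mean of revenue:
region
Central    292.000000
East       553.000000
North      510.500000
South      546.333333
Name: revenue, dtype: float64
reset_index():
    region     revenue
0  Central  292.000000
1     East  553.000000
2    North  510.500000
3    South  546.333333
So iloc[0]['revenue'] = 292.0.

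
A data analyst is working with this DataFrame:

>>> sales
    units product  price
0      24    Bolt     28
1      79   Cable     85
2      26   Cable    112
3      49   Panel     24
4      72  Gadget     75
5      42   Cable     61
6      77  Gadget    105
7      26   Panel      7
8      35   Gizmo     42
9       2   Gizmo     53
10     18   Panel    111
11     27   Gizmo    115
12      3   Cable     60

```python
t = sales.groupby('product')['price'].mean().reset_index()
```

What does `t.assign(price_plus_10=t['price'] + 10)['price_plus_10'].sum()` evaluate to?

group by product, mean of price:
product
Bolt      28.000000
Cable     79.500000
Gadget    90.000000
Gizmo     70.000000
Panel     47.333333
Name: price, dtype: float64
reset_index():
  product      price
0    Bolt  28.000000
1   Cable  79.500000
2  Gadget  90.000000
3   Gizmo  70.000000
4   Panel  47.333333
add column price_plus_10 = t['price'] + 10:
  product      price  price_plus_10
0    Bolt  28.000000      38.000000
1   Cable  79.500000      89.500000
2  Gadget  90.000000     100.000000
3   Gizmo  70.000000      80.000000
4   Panel  47.333333      57.333333

364.833333333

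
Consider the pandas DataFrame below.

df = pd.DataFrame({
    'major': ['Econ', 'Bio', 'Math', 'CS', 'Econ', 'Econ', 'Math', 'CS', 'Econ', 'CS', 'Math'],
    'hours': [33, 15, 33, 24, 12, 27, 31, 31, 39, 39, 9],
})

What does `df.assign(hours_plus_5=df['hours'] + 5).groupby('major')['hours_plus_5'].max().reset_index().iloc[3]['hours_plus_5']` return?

add column hours_plus_5 = df['hours'] + 5:
   major  hours  hours_plus_5
0   Econ     33            38
1    Bio     15            20
2   Math     33            38
3     CS     24            29
4   Econ     12            17
5   Econ     27            32
6   Math     31            36
7     CS     31            36
8   Econ     39            44
9     CS     39            44
10  Math      9            14
group by major, max of hours_plus_5:
major
Bio     20
CS      44
Econ    44
Math    38
Name: hours_plus_5, dtype: int64
reset_index():
  major  hours_plus_5
0   Bio            20
1    CS            44
2  Econ            44
3  Math            38
Then the value at position 3, column 'hours_plus_5': 38

38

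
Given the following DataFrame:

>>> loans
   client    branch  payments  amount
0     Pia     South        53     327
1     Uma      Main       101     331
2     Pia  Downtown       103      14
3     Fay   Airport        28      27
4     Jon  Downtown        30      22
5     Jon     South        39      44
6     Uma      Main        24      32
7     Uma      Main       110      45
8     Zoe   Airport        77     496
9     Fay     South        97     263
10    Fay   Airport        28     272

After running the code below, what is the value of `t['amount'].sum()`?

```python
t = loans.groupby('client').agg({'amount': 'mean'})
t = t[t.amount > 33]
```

group by client, mean of amount:
            amount
client            
Fay     187.333333
Jon      33.000000
Pia     170.500000
Uma     136.000000
Zoe     496.000000
filter rows where amount > 33:
            amount
client            
Fay     187.333333
Pia     170.500000
Uma     136.000000
Zoe     496.000000
Then the sum of column 'amount': 989.833333333

989.833333333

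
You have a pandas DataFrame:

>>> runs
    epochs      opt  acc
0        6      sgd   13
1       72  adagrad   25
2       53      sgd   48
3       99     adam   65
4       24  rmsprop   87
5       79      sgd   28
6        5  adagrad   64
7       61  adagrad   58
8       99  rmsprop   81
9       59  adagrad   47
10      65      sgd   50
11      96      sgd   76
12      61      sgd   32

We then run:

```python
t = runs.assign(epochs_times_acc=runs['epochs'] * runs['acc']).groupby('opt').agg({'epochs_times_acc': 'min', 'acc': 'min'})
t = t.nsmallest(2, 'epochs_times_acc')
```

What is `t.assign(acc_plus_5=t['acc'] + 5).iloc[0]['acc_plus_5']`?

18

add column epochs_times_acc = runs['epochs'] * runs['acc']:
    epochs      opt  acc  epochs_times_acc
0        6      sgd   13                78
1       72  adagrad   25              1800
2       53      sgd   48              2544
3       99     adam   65              6435
4       24  rmsprop   87              2088
5       79      sgd   28              2212
6        5  adagrad   64               320
7       61  adagrad   58              3538
8       99  rmsprop   81              8019
9       59  adagrad   47              2773
10      65      sgd   50              3250
11      96      sgd   76              7296
12      61      sgd   32              1952
group by opt: min(epochs_times_acc), min(acc):
         epochs_times_acc  acc
opt                           
adagrad               320   25
adam                 6435   65
rmsprop              2088   81
sgd                    78   13
take 2 rows with smallest epochs_times_acc:
         epochs_times_acc  acc
opt                           
sgd                    78   13
adagrad               320   25
add column acc_plus_5 = t['acc'] + 5:
         epochs_times_acc  acc  acc_plus_5
opt                                       
sgd                    78   13          18
adagrad               320   25          30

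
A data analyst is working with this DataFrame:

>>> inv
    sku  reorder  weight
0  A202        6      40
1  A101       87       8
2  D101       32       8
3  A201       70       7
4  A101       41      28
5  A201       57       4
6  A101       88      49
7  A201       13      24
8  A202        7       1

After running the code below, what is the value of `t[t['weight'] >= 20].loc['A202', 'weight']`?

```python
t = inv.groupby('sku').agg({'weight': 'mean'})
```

20.5

group by sku, mean of weight:
         weight
sku            
A101  28.333333
A201  11.666667
A202  20.500000
D101   8.000000
filter rows where weight >= 20:
         weight
sku            
A101  28.333333
A202  20.500000
Hence 20.5.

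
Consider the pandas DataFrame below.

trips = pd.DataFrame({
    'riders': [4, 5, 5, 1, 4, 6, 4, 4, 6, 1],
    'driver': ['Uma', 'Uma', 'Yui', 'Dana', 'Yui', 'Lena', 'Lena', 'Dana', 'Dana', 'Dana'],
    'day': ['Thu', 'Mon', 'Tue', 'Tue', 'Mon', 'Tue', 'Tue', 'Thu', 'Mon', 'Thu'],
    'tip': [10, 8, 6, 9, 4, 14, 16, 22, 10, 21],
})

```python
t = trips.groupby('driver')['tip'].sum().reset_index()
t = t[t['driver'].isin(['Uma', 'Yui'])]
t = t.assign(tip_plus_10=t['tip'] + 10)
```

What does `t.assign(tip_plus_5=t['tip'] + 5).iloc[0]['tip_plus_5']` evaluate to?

group by driver, sum of tip:
driver
Dana    62
Lena    30
Uma     18
Yui     10
Name: tip, dtype: int64
reset_index():
  driver  tip
0   Dana   62
1   Lena   30
2    Uma   18
3    Yui   10
filter rows where driver in ['Uma', 'Yui']:
  driver  tip
2    Uma   18
3    Yui   10
add column tip_plus_10 = t['tip'] + 10:
  driver  tip  tip_plus_10
2    Uma   18           28
3    Yui   10           20
add column tip_plus_5 = t['tip'] + 5:
  driver  tip  tip_plus_10  tip_plus_5
2    Uma   18           28          23
3    Yui   10           20          15

23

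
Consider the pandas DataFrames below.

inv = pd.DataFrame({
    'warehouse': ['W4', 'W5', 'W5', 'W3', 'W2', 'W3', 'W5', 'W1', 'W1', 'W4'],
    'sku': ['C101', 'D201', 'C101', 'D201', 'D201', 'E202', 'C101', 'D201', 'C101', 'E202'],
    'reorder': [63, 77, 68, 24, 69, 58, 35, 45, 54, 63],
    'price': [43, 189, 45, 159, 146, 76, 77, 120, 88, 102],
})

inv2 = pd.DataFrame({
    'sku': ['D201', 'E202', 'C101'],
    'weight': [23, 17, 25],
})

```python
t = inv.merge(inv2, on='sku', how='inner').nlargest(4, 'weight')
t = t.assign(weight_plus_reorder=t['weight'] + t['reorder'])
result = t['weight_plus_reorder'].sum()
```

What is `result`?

merge on 'sku' (how='inner') → 10 rows:
  warehouse   sku  reorder  price  weight
0        W4  C101       63     43      25
1        W5  D201       77    189      23
2        W5  C101       68     45      25
3        W3  D201       24    159      23
4        W2  D201       69    146      23
5        W3  E202       58     76      17
6        W5  C101       35     77      25
7        W1  D201       45    120      23
8        W1  C101       54     88      25
9        W4  E202       63    102      17
take 4 rows with largest weight:
  warehouse   sku  reorder  price  weight
0        W4  C101       63     43      25
2        W5  C101       68     45      25
6        W5  C101       35     77      25
8        W1  C101       54     88      25
add column weight_plus_reorder = t['weight'] + t['reorder']:
  warehouse   sku  reorder  price  weight  weight_plus_reorder
0        W4  C101       63     43      25                   88
2        W5  C101       68     45      25                   93
6        W5  C101       35     77      25                   60
8        W1  C101       54     88      25                   79
Taking the sum of column 'weight_plus_reorder' gives 320.

320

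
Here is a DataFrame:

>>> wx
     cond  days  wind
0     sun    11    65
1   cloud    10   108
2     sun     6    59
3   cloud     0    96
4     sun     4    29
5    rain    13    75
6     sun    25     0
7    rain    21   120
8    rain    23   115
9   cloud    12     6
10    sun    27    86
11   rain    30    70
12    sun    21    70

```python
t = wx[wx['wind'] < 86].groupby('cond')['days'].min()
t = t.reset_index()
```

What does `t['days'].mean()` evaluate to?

9.66666666667

filter rows where wind < 86:
     cond  days  wind
0     sun    11    65
2     sun     6    59
4     sun     4    29
5    rain    13    75
6     sun    25     0
9   cloud    12     6
11   rain    30    70
12    sun    21    70
group by cond, min of days:
cond
cloud    12
rain     13
sun       4
Name: days, dtype: int64
reset_index():
    cond  days
0  cloud    12
1   rain    13
2    sun     4
The mean of column 'days' is 9.66666666667.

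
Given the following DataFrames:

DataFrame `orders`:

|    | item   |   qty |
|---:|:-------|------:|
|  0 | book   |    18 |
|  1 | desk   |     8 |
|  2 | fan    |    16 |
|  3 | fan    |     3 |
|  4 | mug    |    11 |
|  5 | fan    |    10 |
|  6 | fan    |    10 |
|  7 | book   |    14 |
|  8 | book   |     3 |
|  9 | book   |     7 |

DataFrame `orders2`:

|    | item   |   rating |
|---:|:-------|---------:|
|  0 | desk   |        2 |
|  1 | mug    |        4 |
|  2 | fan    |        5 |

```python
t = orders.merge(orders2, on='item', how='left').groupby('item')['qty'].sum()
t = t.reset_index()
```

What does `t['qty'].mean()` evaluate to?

25.0

merge on 'item' (how='left') → 10 rows:
   item  qty  rating
0  book   18     NaN
1  desk    8     2.0
2   fan   16     5.0
3   fan    3     5.0
4   mug   11     4.0
5   fan   10     5.0
6   fan   10     5.0
7  book   14     NaN
8  book    3     NaN
9  book    7     NaN
group by item, sum of qty:
item
book    42
desk     8
fan     39
mug     11
Name: qty, dtype: int64
reset_index():
   item  qty
0  book   42
1  desk    8
2   fan   39
3   mug   11
Reading off the mean of column 'qty', we get 25.0.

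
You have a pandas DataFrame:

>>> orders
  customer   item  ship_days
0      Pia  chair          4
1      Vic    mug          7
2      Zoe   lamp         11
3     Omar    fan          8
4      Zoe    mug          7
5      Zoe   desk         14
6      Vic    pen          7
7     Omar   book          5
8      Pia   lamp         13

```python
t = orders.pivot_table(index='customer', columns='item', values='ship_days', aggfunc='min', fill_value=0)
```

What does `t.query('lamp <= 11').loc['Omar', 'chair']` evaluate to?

0

pivot: rows=customer, cols=item, min(ship_days):
item      book  chair  desk  fan  lamp  mug  pen
customer                                        
Omar         5      0     0    8     0    0    0
Pia          0      4     0    0    13    0    0
Vic          0      0     0    0     0    7    7
Zoe          0      0    14    0    11    7    0
filter rows where lamp <= 11:
item      book  chair  desk  fan  lamp  mug  pen
customer                                        
Omar         5      0     0    8     0    0    0
Vic          0      0     0    0     0    7    7
Zoe          0      0    14    0    11    7    0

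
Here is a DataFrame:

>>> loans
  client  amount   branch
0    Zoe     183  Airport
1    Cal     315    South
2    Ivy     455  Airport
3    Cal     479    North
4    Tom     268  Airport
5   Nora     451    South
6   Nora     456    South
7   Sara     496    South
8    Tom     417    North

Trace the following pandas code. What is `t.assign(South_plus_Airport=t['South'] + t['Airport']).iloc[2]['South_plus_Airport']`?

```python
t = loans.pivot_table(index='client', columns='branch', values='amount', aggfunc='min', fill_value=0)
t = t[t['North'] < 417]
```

pivot: rows=client, cols=branch, min(amount):
branch  Airport  North  South
client                       
Cal           0    479    315
Ivy         455      0      0
Nora          0      0    451
Sara          0      0    496
Tom         268    417      0
Zoe         183      0      0
filter rows where North < 417:
branch  Airport  North  South
client                       
Ivy         455      0      0
Nora          0      0    451
Sara          0      0    496
Zoe         183      0      0
add column South_plus_Airport = t['South'] + t['Airport']:
branch  Airport  North  South  South_plus_Airport
client                                           
Ivy         455      0      0                 455
Nora          0      0    451                 451
Sara          0      0    496                 496
Zoe         183      0      0                 183

496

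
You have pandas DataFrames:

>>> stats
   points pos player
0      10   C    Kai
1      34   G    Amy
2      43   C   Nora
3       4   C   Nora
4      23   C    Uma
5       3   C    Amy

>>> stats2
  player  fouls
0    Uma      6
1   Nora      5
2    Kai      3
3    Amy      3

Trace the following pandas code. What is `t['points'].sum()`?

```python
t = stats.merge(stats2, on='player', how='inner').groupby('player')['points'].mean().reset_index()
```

75.0

merge on 'player' (how='inner') → 6 rows:
   points pos player  fouls
0      10   C    Kai      3
1      34   G    Amy      3
2      43   C   Nora      5
3       4   C   Nora      5
4      23   C    Uma      6
5       3   C    Amy      3
group by player, mean of points:
player
Amy     18.5
Kai     10.0
Nora    23.5
Uma     23.0
Name: points, dtype: float64
reset_index():
  player  points
0    Amy    18.5
1    Kai    10.0
2   Nora    23.5
3    Uma    23.0
Hence 75.0.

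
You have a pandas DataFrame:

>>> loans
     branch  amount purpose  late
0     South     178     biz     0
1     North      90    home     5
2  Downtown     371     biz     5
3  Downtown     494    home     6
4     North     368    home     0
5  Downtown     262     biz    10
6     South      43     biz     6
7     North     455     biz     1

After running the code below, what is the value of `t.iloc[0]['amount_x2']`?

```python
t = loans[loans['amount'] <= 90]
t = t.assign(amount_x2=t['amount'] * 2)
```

180

filter rows where amount <= 90:
  branch  amount purpose  late
1  North      90    home     5
6  South      43     biz     6
add column amount_x2 = t['amount'] * 2:
  branch  amount purpose  late  amount_x2
1  North      90    home     5        180
6  South      43     biz     6         86
So iloc[0]['amount_x2'] = 180.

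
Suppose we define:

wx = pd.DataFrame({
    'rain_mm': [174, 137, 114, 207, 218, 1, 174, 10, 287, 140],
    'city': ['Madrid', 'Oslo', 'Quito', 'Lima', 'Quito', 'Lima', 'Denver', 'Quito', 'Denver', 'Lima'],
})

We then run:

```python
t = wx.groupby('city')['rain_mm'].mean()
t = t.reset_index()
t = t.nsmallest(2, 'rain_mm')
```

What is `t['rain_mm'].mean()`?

group by city, mean of rain_mm:
city
Denver    230.5
Lima      116.0
Madrid    174.0
Oslo      137.0
Quito     114.0
Name: rain_mm, dtype: float64
reset_index():
     city  rain_mm
0  Denver    230.5
1    Lima    116.0
2  Madrid    174.0
3    Oslo    137.0
4   Quito    114.0
take 2 rows with smallest rain_mm:
    city  rain_mm
4  Quito    114.0
1   Lima    116.0
Reading off the mean of column 'rain_mm', we get 115.0.

115.0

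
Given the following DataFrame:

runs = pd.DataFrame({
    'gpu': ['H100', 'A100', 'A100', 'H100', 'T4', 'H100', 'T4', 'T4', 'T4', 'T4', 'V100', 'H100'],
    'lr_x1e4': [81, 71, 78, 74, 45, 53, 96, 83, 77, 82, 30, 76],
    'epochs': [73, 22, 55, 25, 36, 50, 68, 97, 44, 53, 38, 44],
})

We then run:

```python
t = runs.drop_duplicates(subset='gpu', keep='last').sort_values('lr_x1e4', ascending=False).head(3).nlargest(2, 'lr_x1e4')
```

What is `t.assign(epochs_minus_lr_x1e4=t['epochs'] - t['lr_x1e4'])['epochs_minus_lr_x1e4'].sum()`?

-52

drop duplicate gpu (keep=last):
     gpu  lr_x1e4  epochs
2   A100       78      55
9     T4       82      53
10  V100       30      38
11  H100       76      44
sort by lr_x1e4 descending:
     gpu  lr_x1e4  epochs
9     T4       82      53
2   A100       78      55
11  H100       76      44
10  V100       30      38
take first 3 rows:
     gpu  lr_x1e4  epochs
9     T4       82      53
2   A100       78      55
11  H100       76      44
take 2 rows with largest lr_x1e4:
    gpu  lr_x1e4  epochs
9    T4       82      53
2  A100       78      55
add column epochs_minus_lr_x1e4 = t['epochs'] - t['lr_x1e4']:
    gpu  lr_x1e4  epochs  epochs_minus_lr_x1e4
9    T4       82      53                   -29
2  A100       78      55                   -23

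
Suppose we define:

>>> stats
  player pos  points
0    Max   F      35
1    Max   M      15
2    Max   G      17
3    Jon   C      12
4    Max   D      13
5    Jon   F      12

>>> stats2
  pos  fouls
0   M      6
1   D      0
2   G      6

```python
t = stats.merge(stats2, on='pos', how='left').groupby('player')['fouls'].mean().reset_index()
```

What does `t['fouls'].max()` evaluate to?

4.0

merge on 'pos' (how='left') → 6 rows:
  player pos  points  fouls
0    Max   F      35    NaN
1    Max   M      15    6.0
2    Max   G      17    6.0
3    Jon   C      12    NaN
4    Max   D      13    0.0
5    Jon   F      12    NaN
group by player, mean of fouls:
player
Jon    NaN
Max    4.0
Name: fouls, dtype: float64
reset_index():
  player  fouls
0    Jon    NaN
1    Max    4.0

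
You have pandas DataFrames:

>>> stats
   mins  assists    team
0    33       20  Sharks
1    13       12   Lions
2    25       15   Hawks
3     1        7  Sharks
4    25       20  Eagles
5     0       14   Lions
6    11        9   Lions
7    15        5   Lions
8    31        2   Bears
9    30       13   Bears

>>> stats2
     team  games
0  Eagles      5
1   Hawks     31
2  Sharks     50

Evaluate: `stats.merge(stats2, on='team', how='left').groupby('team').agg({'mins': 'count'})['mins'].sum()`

merge on 'team' (how='left') → 10 rows:
   mins  assists    team  games
0    33       20  Sharks   50.0
1    13       12   Lions    NaN
2    25       15   Hawks   31.0
3     1        7  Sharks   50.0
4    25       20  Eagles    5.0
5     0       14   Lions    NaN
6    11        9   Lions    NaN
7    15        5   Lions    NaN
8    31        2   Bears    NaN
9    30       13   Bears    NaN
group by team, count of mins:
        mins
team        
Bears      2
Eagles     1
Hawks      1
Lions      4
Sharks     2
So sum() = 10.

10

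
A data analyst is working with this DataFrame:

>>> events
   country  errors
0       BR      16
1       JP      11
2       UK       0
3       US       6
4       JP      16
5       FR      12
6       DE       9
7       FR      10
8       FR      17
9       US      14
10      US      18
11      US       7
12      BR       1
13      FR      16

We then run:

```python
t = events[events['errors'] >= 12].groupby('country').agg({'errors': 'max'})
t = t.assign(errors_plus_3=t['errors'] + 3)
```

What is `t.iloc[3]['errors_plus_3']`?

21

filter rows where errors >= 12:
   country  errors
0       BR      16
4       JP      16
5       FR      12
8       FR      17
9       US      14
10      US      18
13      FR      16
group by country, max of errors:
         errors
country        
BR           16
FR           17
JP           16
US           18
add column errors_plus_3 = t['errors'] + 3:
         errors  errors_plus_3
country                       
BR           16             19
FR           17             20
JP           16             19
US           18             21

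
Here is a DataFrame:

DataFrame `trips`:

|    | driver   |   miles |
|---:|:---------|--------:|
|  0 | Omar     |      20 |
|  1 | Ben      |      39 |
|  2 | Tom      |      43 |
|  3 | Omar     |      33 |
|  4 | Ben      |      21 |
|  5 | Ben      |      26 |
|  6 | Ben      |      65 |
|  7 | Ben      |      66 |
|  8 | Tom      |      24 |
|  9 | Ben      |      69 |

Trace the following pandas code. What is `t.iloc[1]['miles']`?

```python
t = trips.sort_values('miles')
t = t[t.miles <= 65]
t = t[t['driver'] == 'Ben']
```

26

sort by miles:
  driver  miles
0   Omar     20
4    Ben     21
8    Tom     24
5    Ben     26
3   Omar     33
1    Ben     39
2    Tom     43
6    Ben     65
7    Ben     66
9    Ben     69
filter rows where miles <= 65:
  driver  miles
0   Omar     20
4    Ben     21
8    Tom     24
5    Ben     26
3   Omar     33
1    Ben     39
2    Tom     43
6    Ben     65
filter rows where driver == 'Ben':
  driver  miles
4    Ben     21
5    Ben     26
1    Ben     39
6    Ben     65
Then the value at position 1, column 'miles': 26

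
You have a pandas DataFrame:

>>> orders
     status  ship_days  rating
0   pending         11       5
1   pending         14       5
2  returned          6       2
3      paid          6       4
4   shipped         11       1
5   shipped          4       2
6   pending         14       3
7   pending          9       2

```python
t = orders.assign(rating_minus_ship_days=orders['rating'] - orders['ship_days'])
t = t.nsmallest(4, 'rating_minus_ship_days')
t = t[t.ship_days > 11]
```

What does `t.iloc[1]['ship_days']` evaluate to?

14

add column rating_minus_ship_days = orders['rating'] - orders['ship_days']:
     status  ship_days  rating  rating_minus_ship_days
0   pending         11       5                      -6
1   pending         14       5                      -9
2  returned          6       2                      -4
3      paid          6       4                      -2
4   shipped         11       1                     -10
5   shipped          4       2                      -2
6   pending         14       3                     -11
7   pending          9       2                      -7
take 4 rows with smallest rating_minus_ship_days:
    status  ship_days  rating  rating_minus_ship_days
6  pending         14       3                     -11
4  shipped         11       1                     -10
1  pending         14       5                      -9
7  pending          9       2                      -7
filter rows where ship_days > 11:
    status  ship_days  rating  rating_minus_ship_days
6  pending         14       3                     -11
1  pending         14       5                      -9
The value at position 1, column 'ship_days' is 14.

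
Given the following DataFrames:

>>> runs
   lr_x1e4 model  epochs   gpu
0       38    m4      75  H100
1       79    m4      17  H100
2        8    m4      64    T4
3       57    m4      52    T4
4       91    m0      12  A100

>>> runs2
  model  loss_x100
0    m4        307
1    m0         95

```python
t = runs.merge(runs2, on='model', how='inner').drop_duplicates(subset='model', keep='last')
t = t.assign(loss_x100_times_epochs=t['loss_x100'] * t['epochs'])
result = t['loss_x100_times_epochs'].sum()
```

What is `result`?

merge on 'model' (how='inner') → 5 rows:
   lr_x1e4 model  epochs   gpu  loss_x100
0       38    m4      75  H100        307
1       79    m4      17  H100        307
2        8    m4      64    T4        307
3       57    m4      52    T4        307
4       91    m0      12  A100         95
drop duplicate model (keep=last):
   lr_x1e4 model  epochs   gpu  loss_x100
3       57    m4      52    T4        307
4       91    m0      12  A100         95
add column loss_x100_times_epochs = t['loss_x100'] * t['epochs']:
   lr_x1e4 model  epochs   gpu  loss_x100  loss_x100_times_epochs
3       57    m4      52    T4        307                   15964
4       91    m0      12  A100         95                    1140
Reading off the sum of column 'loss_x100_times_epochs', we get 17104.

17104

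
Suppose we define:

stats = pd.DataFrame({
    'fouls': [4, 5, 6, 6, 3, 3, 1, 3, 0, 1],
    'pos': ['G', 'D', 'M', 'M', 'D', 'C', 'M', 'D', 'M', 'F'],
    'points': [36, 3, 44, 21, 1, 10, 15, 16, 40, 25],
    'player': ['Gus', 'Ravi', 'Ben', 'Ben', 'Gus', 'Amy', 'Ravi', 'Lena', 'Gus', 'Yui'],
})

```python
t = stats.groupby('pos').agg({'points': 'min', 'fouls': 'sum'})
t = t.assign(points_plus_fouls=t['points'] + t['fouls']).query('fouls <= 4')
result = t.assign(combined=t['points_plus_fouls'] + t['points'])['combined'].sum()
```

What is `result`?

150

group by pos: min(points), sum(fouls):
     points  fouls
pos               
C        10      3
D         1     11
F        25      1
G        36      4
M        15     13
add column points_plus_fouls = t['points'] + t['fouls']:
     points  fouls  points_plus_fouls
pos                                  
C        10      3                 13
D         1     11                 12
F        25      1                 26
G        36      4                 40
M        15     13                 28
filter rows where fouls <= 4:
     points  fouls  points_plus_fouls
pos                                  
C        10      3                 13
F        25      1                 26
G        36      4                 40
add column combined = t['points_plus_fouls'] + t['points']:
     points  fouls  points_plus_fouls  combined
pos                                            
C        10      3                 13        23
F        25      1                 26        51
G        36      4                 40        76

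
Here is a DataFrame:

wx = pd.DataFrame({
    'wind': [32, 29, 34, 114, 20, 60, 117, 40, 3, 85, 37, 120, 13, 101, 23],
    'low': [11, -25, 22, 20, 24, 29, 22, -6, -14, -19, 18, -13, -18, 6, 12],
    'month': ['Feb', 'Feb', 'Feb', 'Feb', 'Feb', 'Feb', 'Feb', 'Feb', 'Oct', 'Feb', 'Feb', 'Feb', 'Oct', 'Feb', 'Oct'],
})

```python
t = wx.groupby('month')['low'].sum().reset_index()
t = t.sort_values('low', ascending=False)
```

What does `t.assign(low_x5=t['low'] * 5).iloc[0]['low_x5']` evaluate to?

445

group by month, sum of low:
month
Feb    89
Oct   -20
Name: low, dtype: int64
reset_index():
  month  low
0   Feb   89
1   Oct  -20
sort by low descending:
  month  low
0   Feb   89
1   Oct  -20
add column low_x5 = t['low'] * 5:
  month  low  low_x5
0   Feb   89     445
1   Oct  -20    -100
Reading off the value at position 0, column 'low_x5', we get 445.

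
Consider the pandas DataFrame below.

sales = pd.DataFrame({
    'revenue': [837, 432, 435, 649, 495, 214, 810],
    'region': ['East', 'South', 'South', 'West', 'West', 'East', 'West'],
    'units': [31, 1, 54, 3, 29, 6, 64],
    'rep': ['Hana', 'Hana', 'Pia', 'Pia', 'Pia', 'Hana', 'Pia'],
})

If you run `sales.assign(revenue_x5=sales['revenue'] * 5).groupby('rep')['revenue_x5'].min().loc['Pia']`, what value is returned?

2175

add column revenue_x5 = sales['revenue'] * 5:
   revenue region  units   rep  revenue_x5
0      837   East     31  Hana        4185
1      432  South      1  Hana        2160
2      435  South     54   Pia        2175
3      649   West      3   Pia        3245
4      495   West     29   Pia        2475
5      214   East      6  Hana        1070
6      810   West     64   Pia        4050
group by rep, min of revenue_x5:
rep
Hana    1070
Pia     2175
Name: revenue_x5, dtype: int64
Hence 2175.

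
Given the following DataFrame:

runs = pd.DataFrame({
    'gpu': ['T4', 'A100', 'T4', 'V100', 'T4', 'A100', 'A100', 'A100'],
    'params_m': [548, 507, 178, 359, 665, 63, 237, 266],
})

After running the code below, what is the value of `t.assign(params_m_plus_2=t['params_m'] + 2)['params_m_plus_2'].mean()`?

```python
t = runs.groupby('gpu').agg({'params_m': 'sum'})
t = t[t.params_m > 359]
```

1234.0

group by gpu, sum of params_m:
      params_m
gpu           
A100      1073
T4        1391
V100       359
filter rows where params_m > 359:
      params_m
gpu           
A100      1073
T4        1391
add column params_m_plus_2 = t['params_m'] + 2:
      params_m  params_m_plus_2
gpu                            
A100      1073             1075
T4        1391             1393
The mean of column 'params_m_plus_2' is 1234.0.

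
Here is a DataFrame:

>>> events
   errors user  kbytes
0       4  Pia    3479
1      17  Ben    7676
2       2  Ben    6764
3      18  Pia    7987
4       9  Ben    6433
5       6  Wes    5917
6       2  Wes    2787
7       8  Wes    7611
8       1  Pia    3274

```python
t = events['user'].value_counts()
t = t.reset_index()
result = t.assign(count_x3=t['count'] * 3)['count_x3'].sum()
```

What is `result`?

27

value_counts of user:
user
Pia    3
Ben    3
Wes    3
Name: count, dtype: int64
reset_index():
  user  count
0  Pia      3
1  Ben      3
2  Wes      3
add column count_x3 = t['count'] * 3:
  user  count  count_x3
0  Pia      3         9
1  Ben      3         9
2  Wes      3         9
sum of column 'count_x3' → 27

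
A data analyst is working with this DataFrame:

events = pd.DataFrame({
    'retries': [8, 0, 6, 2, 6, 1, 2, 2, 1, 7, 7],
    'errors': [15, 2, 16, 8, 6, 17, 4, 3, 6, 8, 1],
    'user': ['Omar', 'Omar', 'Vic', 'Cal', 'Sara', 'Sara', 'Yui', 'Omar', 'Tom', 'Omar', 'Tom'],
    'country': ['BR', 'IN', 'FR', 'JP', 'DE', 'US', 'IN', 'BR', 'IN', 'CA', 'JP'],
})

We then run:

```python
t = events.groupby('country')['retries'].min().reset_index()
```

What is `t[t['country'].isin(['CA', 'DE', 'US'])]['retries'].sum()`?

group by country, min of retries:
country
BR    2
CA    7
DE    6
FR    6
IN    0
JP    2
US    1
Name: retries, dtype: int64
reset_index():
  country  retries
0      BR        2
1      CA        7
2      DE        6
3      FR        6
4      IN        0
5      JP        2
6      US        1
filter rows where country in ['CA', 'DE', 'US']:
  country  retries
1      CA        7
2      DE        6
6      US        1

14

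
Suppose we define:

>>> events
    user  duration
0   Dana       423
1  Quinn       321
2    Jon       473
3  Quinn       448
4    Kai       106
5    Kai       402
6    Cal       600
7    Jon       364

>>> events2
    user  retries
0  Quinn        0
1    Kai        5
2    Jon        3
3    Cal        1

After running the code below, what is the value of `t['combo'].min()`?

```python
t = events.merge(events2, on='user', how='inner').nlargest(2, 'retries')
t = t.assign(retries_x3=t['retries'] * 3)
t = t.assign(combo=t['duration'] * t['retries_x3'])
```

1590

merge on 'user' (how='inner') → 7 rows:
    user  duration  retries
0  Quinn       321        0
1    Jon       473        3
2  Quinn       448        0
3    Kai       106        5
4    Kai       402        5
5    Cal       600        1
6    Jon       364        3
take 2 rows with largest retries:
  user  duration  retries
3  Kai       106        5
4  Kai       402        5
add column retries_x3 = t['retries'] * 3:
  user  duration  retries  retries_x3
3  Kai       106        5          15
4  Kai       402        5          15
add column combo = t['duration'] * t['retries_x3']:
  user  duration  retries  retries_x3  combo
3  Kai       106        5          15   1590
4  Kai       402        5          15   6030
Reading off the min of column 'combo', we get 1590.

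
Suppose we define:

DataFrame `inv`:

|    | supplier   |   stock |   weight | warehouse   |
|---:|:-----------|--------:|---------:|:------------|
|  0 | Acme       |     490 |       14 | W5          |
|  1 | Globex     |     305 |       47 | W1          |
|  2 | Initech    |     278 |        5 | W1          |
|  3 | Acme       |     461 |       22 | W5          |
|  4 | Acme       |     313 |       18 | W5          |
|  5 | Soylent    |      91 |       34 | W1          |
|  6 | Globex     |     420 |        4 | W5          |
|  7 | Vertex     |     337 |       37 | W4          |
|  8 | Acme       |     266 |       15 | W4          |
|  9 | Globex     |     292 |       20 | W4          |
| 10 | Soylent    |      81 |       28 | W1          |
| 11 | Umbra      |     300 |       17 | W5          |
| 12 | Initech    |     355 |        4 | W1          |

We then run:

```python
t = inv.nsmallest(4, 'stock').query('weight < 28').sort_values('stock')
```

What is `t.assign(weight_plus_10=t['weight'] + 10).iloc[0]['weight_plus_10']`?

take 4 rows with smallest stock:
   supplier  stock  weight warehouse
10  Soylent     81      28        W1
5   Soylent     91      34        W1
8      Acme    266      15        W4
2   Initech    278       5        W1
filter rows where weight < 28:
  supplier  stock  weight warehouse
8     Acme    266      15        W4
2  Initech    278       5        W1
sort by stock:
  supplier  stock  weight warehouse
8     Acme    266      15        W4
2  Initech    278       5        W1
add column weight_plus_10 = t['weight'] + 10:
  supplier  stock  weight warehouse  weight_plus_10
8     Acme    266      15        W4              25
2  Initech    278       5        W1              15
Finally, value at position 0, column 'weight_plus_10' = 25.

25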